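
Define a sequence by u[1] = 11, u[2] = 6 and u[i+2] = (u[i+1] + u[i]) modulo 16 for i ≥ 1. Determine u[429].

Listing terms: u[1] = 11,  u[2] = 6,  u[3] = 1,  u[4] = 7,  u[5] = 8,  u[6] = 15,  u[7] = 7,  u[8] = 6,  u[9] = 13,  u[10] = 3,  u[11] = 0,  u[12] = 3,  u[13] = 3,  u[14] = 6,  u[15] = 9,  u[16] = 15,  u[17] = 8,  u[18] = 7,  u[19] = 15,  u[20] = 6,  u[21] = 5,  u[22] = 11,  u[23] = 0,  u[24] = 11,  u[25] = 11,  u[26] = 6.
The sequence repeats with period 24.
(429 - 1) mod 24 = 20, so u[429] = u[21] = 5.

5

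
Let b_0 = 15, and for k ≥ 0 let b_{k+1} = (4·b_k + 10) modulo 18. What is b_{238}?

10

Computing terms: b_0 = 15,  b_1 = 16,  b_2 = 2,  b_3 = 0,  b_4 = 10,  b_5 = 14,  b_6 = 12,  b_7 = 4,  b_8 = 8,  b_9 = 6,  b_{10} = 16.
Since b_{10} = b_1 = 16, the sequence is eventually periodic: after a pre-period of length 1 it cycles with period 9.
For k ≥ 1, b_k depends only on (k - 1) mod 9. (238 - 1) mod 9 = 3, so b_{238} = b_4 = 10.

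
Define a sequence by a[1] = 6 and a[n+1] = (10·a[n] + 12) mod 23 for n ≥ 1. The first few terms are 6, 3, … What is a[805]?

a[1] = 6; a[2] = 3; a[3] = 19; a[4] = 18; a[5] = 8; a[6] = 0; a[7] = 12; a[8] = 17; a[9] = 21; a[10] = 15; a[11] = 1; a[12] = 22; a[13] = 2; a[14] = 9; a[15] = 10; a[16] = 20; a[17] = 5; a[18] = 16; a[19] = 11; a[20] = 7; a[21] = 13; a[22] = 4; a[23] = 6.
The sequence repeats with period 22.
(805 - 1) mod 22 = 12, so a[805] = a[13] = 2.

2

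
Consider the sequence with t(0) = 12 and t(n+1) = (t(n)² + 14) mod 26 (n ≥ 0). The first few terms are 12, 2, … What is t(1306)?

18

Computing terms: t(0) = 12; t(1) = 2; t(2) = 18; t(3) = 0; t(4) = 14; t(5) = 2.
Since t(5) = t(1) = 2, the sequence is eventually periodic: after a pre-period of length 1 it cycles with period 4.
For n ≥ 1, t(n) depends only on (n - 1) mod 4. (1306 - 1) mod 4 = 1, so t(1306) = t(2) = 18.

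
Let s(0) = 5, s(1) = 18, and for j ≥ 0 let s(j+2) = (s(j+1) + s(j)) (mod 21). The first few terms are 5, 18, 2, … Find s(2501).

Computing terms: s(0) = 5; s(1) = 18; s(2) = 2; s(3) = 20; s(4) = 1; s(5) = 0; s(6) = 1; s(7) = 1; s(8) = 2; s(9) = 3; s(10) = 5; s(11) = 8; s(12) = 13; s(13) = 0; s(14) = 13; s(15) = 13; s(16) = 5; s(17) = 18.
The sequence repeats with period 16.
(2501 - 0) mod 16 = 5, so s(2501) = s(5) = 0.

0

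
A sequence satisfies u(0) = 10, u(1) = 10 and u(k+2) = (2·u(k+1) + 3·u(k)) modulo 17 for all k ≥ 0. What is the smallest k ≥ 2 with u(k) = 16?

Listing terms: u(0) = 10, u(1) = 10, u(2) = 16, u(3) = 11, u(4) = 2, u(5) = 3, u(6) = 12, u(7) = 16, u(8) = 0, u(9) = 14, u(10) = 11, u(11) = 13, u(12) = 8, u(13) = 4, u(14) = 15, u(15) = 8, u(16) = 10, u(17) = 10.
Since (u(16), u(17)) = (u(0), u(1)) = (10, 10) (two consecutive terms determine the rest), the sequence is periodic with period 16.
The value 16 first appears (with k ≥ 2) at u(2).

2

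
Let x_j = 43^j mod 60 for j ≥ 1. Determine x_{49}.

We have x_1 = 43; x_2 = 49; x_3 = 7; x_4 = 1; x_5 = 43.
The sequence repeats with period 4.
So x_{49} = x_{1 + ((49-1) mod 4)} = x_1 = 43.

43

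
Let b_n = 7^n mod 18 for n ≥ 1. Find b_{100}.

Listing terms: b_1 = 7,  b_2 = 13,  b_3 = 1,  b_4 = 7.
Since b_4 = b_1 = 7, the sequence is periodic with period 3.
So b_{100} = b_{1 + ((100-1) mod 3)} = b_1 = 7.

7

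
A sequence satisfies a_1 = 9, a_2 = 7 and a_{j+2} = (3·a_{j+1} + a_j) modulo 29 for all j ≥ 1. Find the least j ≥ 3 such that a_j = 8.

Listing terms: a_1 = 9, a_2 = 7, a_3 = 1, a_4 = 10, a_5 = 2, a_6 = 16, a_7 = 21, a_8 = 21, a_9 = 26, a_{10} = 12, a_{11} = 4, a_{12} = 24, a_{13} = 18, a_{14} = 20, a_{15} = 20, a_{16} = 22, a_{17} = 28, a_{18} = 19, a_{19} = 27, a_{20} = 13, a_{21} = 8, a_{22} = 8, a_{23} = 3, a_{24} = 17, a_{25} = 25, a_{26} = 5, a_{27} = 11, a_{28} = 9, a_{29} = 9, a_{30} = 7.
Since (a_{29}, a_{30}) = (a_1, a_2) = (9, 7) (two consecutive terms determine the rest), the sequence is periodic with period 28.
The value 8 first appears (with j ≥ 3) at a_{21}.

21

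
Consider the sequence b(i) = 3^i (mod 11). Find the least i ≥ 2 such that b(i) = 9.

2

b(1) = 3,  b(2) = 9,  b(3) = 5,  b(4) = 4,  b(5) = 1,  b(6) = 3.
Since b(6) = b(1) = 3, the sequence is periodic with period 5.
The value 9 first appears (with i ≥ 2) at b(2).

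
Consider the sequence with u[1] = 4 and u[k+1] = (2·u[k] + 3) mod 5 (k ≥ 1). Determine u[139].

Listing terms: u[1] = 4,  u[2] = 1,  u[3] = 0,  u[4] = 3,  u[5] = 4.
The sequence repeats with period 4.
So u[139] = u[1 + ((139-1) mod 4)] = u[3] = 0.

0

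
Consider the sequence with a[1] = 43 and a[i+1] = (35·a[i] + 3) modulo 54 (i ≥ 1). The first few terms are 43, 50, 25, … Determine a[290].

50

Listing terms: a[1] = 43,  a[2] = 50,  a[3] = 25,  a[4] = 14,  a[5] = 7,  a[6] = 32,  a[7] = 43.
Since a[7] = a[1] = 43, the sequence is periodic with period 6.
So a[290] = a[1 + ((290-1) mod 6)] = a[2] = 50.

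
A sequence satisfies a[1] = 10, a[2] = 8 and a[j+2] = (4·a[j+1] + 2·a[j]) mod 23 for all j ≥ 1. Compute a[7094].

Listing terms: a[1] = 10, a[2] = 8, a[3] = 6, a[4] = 17, a[5] = 11, a[6] = 9, a[7] = 12, a[8] = 20, a[9] = 12, a[10] = 19, a[11] = 8, a[12] = 1, a[13] = 20, a[14] = 13, a[15] = 0, a[16] = 3, a[17] = 12, a[18] = 8, a[19] = 10, a[20] = 10, a[21] = 14, a[22] = 7, a[23] = 10, a[24] = 8.
The sequence repeats with period 22.
So a[7094] = a[1 + ((7094-1) mod 22)] = a[10] = 19.

19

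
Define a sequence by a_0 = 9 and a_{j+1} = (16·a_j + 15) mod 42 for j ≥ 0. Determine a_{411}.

Computing terms: a_0 = 9, a_1 = 33, a_2 = 39, a_3 = 9.
The sequence repeats with period 3.
(411 - 0) mod 3 = 0, so a_{411} = a_0 = 9.

9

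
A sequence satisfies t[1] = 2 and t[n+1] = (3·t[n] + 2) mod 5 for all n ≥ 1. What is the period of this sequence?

Computing terms: t[1] = 2, t[2] = 3, t[3] = 1, t[4] = 0, t[5] = 2.
Since t[5] = t[1] = 2, the sequence is periodic with period 4.

4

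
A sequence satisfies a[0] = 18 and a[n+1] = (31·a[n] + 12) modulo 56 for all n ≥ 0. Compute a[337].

10

We have a[0] = 18, a[1] = 10, a[2] = 42, a[3] = 26, a[4] = 34, a[5] = 2, a[6] = 18.
The sequence repeats with period 6.
(337 - 0) mod 6 = 1, so a[337] = a[1] = 10.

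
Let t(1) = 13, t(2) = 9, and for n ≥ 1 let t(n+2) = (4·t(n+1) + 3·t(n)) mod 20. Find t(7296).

Listing terms: t(1) = 13, t(2) = 9, t(3) = 15, t(4) = 7, t(5) = 13, t(6) = 13, t(7) = 11, t(8) = 3, t(9) = 5, t(10) = 9, t(11) = 11, t(12) = 11, t(13) = 17, t(14) = 1, t(15) = 15, t(16) = 3, t(17) = 17, t(18) = 17, t(19) = 19, t(20) = 7, t(21) = 5, t(22) = 1, t(23) = 19, t(24) = 19, t(25) = 13, t(26) = 9.
The sequence repeats with period 24.
So t(7296) = t(1 + ((7296-1) mod 24)) = t(24) = 19.

19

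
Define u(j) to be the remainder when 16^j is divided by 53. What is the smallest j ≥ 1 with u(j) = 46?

10

Listing terms: u(0) = 1, u(1) = 16, u(2) = 44, u(3) = 15, u(4) = 28, u(5) = 24, u(6) = 13, u(7) = 49, u(8) = 42, u(9) = 36, u(10) = 46, u(11) = 47, u(12) = 10, u(13) = 1.
Since u(13) = u(0) = 1, the sequence is periodic with period 13.
The value 46 first appears (with j ≥ 1) at u(10).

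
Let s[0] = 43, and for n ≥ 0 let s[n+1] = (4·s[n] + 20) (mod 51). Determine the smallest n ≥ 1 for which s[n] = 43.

12

Listing terms: s[0] = 43, s[1] = 39, s[2] = 23, s[3] = 10, s[4] = 9, s[5] = 5, s[6] = 40, s[7] = 27, s[8] = 26, s[9] = 22, s[10] = 6, s[11] = 44, s[12] = 43.
The sequence repeats with period 12.
The value 43 next appears (with n ≥ 1) at s[12].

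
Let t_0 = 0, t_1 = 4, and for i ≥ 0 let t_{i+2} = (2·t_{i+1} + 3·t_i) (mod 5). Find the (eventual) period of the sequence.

We have t_0 = 0, t_1 = 4, t_2 = 3, t_3 = 3, t_4 = 0, t_5 = 4.
The sequence repeats with period 4.

4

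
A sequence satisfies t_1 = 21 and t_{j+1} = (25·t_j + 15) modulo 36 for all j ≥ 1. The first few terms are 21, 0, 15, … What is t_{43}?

3

Computing terms: t_1 = 21,  t_2 = 0,  t_3 = 15,  t_4 = 30,  t_5 = 9,  t_6 = 24,  t_7 = 3,  t_8 = 18,  t_9 = 33,  t_{10} = 12,  t_{11} = 27,  t_{12} = 6,  t_{13} = 21.
The sequence repeats with period 12.
So t_{43} = t_{1 + ((43-1) mod 12)} = t_7 = 3.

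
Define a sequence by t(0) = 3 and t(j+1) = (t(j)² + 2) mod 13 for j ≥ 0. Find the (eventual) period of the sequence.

4

t(0) = 3, t(1) = 11, t(2) = 6, t(3) = 12, t(4) = 3.
The sequence repeats with period 4.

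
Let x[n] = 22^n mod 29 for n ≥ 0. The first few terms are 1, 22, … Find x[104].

We have x[0] = 1; x[1] = 22; x[2] = 20; x[3] = 5; x[4] = 23; x[5] = 13; x[6] = 25; x[7] = 28; x[8] = 7; x[9] = 9; x[10] = 24; x[11] = 6; x[12] = 16; x[13] = 4; x[14] = 1.
Since x[14] = x[0] = 1, the sequence is periodic with period 14.
So x[104] = x[0 + ((104-0) mod 14)] = x[6] = 25.

25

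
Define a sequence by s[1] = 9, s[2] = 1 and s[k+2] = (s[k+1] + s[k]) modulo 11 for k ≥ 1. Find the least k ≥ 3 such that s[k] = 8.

Listing terms: s[1] = 9; s[2] = 1; s[3] = 10; s[4] = 0; s[5] = 10; s[6] = 10; s[7] = 9; s[8] = 8; s[9] = 6; s[10] = 3; s[11] = 9; s[12] = 1.
Since (s[11], s[12]) = (s[1], s[2]) = (9, 1) (two consecutive terms determine the rest), the sequence is periodic with period 10.
The value 8 first appears (with k ≥ 3) at s[8].

8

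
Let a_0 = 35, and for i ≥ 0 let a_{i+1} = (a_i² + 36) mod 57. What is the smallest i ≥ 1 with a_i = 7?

a_0 = 35, a_1 = 7, a_2 = 28, a_3 = 22, a_4 = 7.
Since a_4 = a_1 = 7, the sequence is eventually periodic: after a pre-period of length 1 it cycles with period 3.
The value 7 first appears (with i ≥ 1) at a_1.

1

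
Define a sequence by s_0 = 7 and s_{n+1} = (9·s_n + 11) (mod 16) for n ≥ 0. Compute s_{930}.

5

s_0 = 7, s_1 = 10, s_2 = 5, s_3 = 8, s_4 = 3, s_5 = 6, s_6 = 1, s_7 = 4, s_8 = 15, s_9 = 2, s_{10} = 13, s_{11} = 0, s_{12} = 11, s_{13} = 14, s_{14} = 9, s_{15} = 12, s_{16} = 7.
Since s_{16} = s_0 = 7, the sequence is periodic with period 16.
(930 - 0) mod 16 = 2, so s_{930} = s_2 = 5.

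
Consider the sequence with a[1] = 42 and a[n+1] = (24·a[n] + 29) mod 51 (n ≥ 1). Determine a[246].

23

a[1] = 42,  a[2] = 17,  a[3] = 29,  a[4] = 11,  a[5] = 38,  a[6] = 23,  a[7] = 20,  a[8] = 50,  a[9] = 5,  a[10] = 47,  a[11] = 35,  a[12] = 2,  a[13] = 26,  a[14] = 41,  a[15] = 44,  a[16] = 14,  a[17] = 8,  a[18] = 17.
Since a[18] = a[2] = 17, the sequence is eventually periodic: after a pre-period of length 1 it cycles with period 16.
For n ≥ 2, a[n] depends only on (n - 2) mod 16. (246 - 2) mod 16 = 4, so a[246] = a[6] = 23.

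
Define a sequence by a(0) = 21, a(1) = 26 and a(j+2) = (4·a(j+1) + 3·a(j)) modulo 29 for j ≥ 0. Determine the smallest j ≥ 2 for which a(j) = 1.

21

a(0) = 21, a(1) = 26, a(2) = 22, a(3) = 21, a(4) = 5, a(5) = 25, a(6) = 28, a(7) = 13, a(8) = 20, a(9) = 3, a(10) = 14, a(11) = 7, a(12) = 12, a(13) = 11, a(14) = 22, a(15) = 5, a(16) = 28, a(17) = 11, a(18) = 12, a(19) = 23, a(20) = 12, a(21) = 1, a(22) = 11, a(23) = 18, a(24) = 18, a(25) = 10, a(26) = 7, a(27) = 0, a(28) = 21, a(29) = 26.
Since (a(28), a(29)) = (a(0), a(1)) = (21, 26) (two consecutive terms determine the rest), the sequence is periodic with period 28.
The value 1 first appears (with j ≥ 2) at a(21).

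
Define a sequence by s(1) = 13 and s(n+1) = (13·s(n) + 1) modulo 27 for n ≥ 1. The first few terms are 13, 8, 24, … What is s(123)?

Listing terms: s(1) = 13, s(2) = 8, s(3) = 24, s(4) = 16, s(5) = 20, s(6) = 18, s(7) = 19, s(8) = 5, s(9) = 12, s(10) = 22, s(11) = 17, s(12) = 6, s(13) = 25, s(14) = 2, s(15) = 0, s(16) = 1, s(17) = 14, s(18) = 21, s(19) = 4, s(20) = 26, s(21) = 15, s(22) = 7, s(23) = 11, s(24) = 9, s(25) = 10, s(26) = 23, s(27) = 3, s(28) = 13.
Since s(28) = s(1) = 13, the sequence is periodic with period 27.
(123 - 1) mod 27 = 14, so s(123) = s(15) = 0.

0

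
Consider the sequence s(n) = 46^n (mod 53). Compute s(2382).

Listing terms: s(0) = 1, s(1) = 46, s(2) = 49, s(3) = 28, s(4) = 16, s(5) = 47, s(6) = 42, s(7) = 24, s(8) = 44, s(9) = 10, s(10) = 36, s(11) = 13, s(12) = 15, s(13) = 1.
Since s(13) = s(0) = 1, the sequence is periodic with period 13.
(2382 - 0) mod 13 = 3, so s(2382) = s(3) = 28.

28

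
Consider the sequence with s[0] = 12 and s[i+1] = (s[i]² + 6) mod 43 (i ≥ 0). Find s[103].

Computing terms: s[0] = 12; s[1] = 21; s[2] = 17; s[3] = 37; s[4] = 42; s[5] = 7; s[6] = 12.
The sequence repeats with period 6.
So s[103] = s[0 + ((103-0) mod 6)] = s[1] = 21.

21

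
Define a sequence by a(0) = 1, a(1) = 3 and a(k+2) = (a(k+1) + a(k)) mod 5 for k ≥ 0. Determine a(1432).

1

We have a(0) = 1,  a(1) = 3,  a(2) = 4,  a(3) = 2,  a(4) = 1,  a(5) = 3.
Since (a(4), a(5)) = (a(0), a(1)) = (1, 3) (two consecutive terms determine the rest), the sequence is periodic with period 4.
So a(1432) = a(0 + ((1432-0) mod 4)) = a(0) = 1.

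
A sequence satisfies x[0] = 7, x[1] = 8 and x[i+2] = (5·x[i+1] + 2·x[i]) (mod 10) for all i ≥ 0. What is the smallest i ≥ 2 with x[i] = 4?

2

We have x[0] = 7, x[1] = 8, x[2] = 4, x[3] = 6, x[4] = 8, x[5] = 2, x[6] = 6, x[7] = 4, x[8] = 2, x[9] = 8, x[10] = 4.
Since (x[9], x[10]) = (x[1], x[2]) = (8, 4) (two consecutive terms determine the rest), the sequence is eventually periodic: after a pre-period of length 1 it cycles with period 8.
The value 4 first appears (with i ≥ 2) at x[2].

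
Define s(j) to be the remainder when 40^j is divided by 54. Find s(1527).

46

Computing terms: s(1) = 40,  s(2) = 34,  s(3) = 10,  s(4) = 22,  s(5) = 16,  s(6) = 46,  s(7) = 4,  s(8) = 52,  s(9) = 28,  s(10) = 40.
Since s(10) = s(1) = 40, the sequence is periodic with period 9.
So s(1527) = s(1 + ((1527-1) mod 9)) = s(6) = 46.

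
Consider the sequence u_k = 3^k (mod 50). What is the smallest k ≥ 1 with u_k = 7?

u_0 = 1, u_1 = 3, u_2 = 9, u_3 = 27, u_4 = 31, u_5 = 43, u_6 = 29, u_7 = 37, u_8 = 11, u_9 = 33, u_{10} = 49, u_{11} = 47, u_{12} = 41, u_{13} = 23, u_{14} = 19, u_{15} = 7, u_{16} = 21, u_{17} = 13, u_{18} = 39, u_{19} = 17, u_{20} = 1.
The sequence repeats with period 20.
The value 7 first appears (with k ≥ 1) at u_{15}.

15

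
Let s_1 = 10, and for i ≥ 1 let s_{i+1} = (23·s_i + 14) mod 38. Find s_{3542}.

Computing terms: s_1 = 10; s_2 = 16; s_3 = 2; s_4 = 22; s_5 = 26; s_6 = 4; s_7 = 30; s_8 = 20; s_9 = 18; s_{10} = 10.
Since s_{10} = s_1 = 10, the sequence is periodic with period 9.
So s_{3542} = s_{1 + ((3542-1) mod 9)} = s_5 = 26.

26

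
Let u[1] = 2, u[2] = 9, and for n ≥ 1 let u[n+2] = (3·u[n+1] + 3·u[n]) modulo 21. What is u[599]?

u[1] = 2; u[2] = 9; u[3] = 12; u[4] = 0; u[5] = 15; u[6] = 3; u[7] = 12; u[8] = 3; u[9] = 3; u[10] = 18; u[11] = 0; u[12] = 12; u[13] = 15; u[14] = 18; u[15] = 15; u[16] = 15; u[17] = 6; u[18] = 0; u[19] = 18; u[20] = 12; u[21] = 6; u[22] = 12; u[23] = 12; u[24] = 9; u[25] = 0; u[26] = 6; u[27] = 18; u[28] = 9; u[29] = 18; u[30] = 18; u[31] = 3; u[32] = 0; u[33] = 9; u[34] = 6; u[35] = 3; u[36] = 6; u[37] = 6; u[38] = 15; u[39] = 0; u[40] = 3; u[41] = 9; u[42] = 15; u[43] = 9; u[44] = 9; u[45] = 12.
Since (u[44], u[45]) = (u[2], u[3]) = (9, 12) (two consecutive terms determine the rest), the sequence is eventually periodic: after a pre-period of length 1 it cycles with period 42.
For n ≥ 2, u[n] depends only on (n - 2) mod 42. (599 - 2) mod 42 = 9, so u[599] = u[11] = 0.

0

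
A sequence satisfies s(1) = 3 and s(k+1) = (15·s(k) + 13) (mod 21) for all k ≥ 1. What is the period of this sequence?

s(1) = 3; s(2) = 16; s(3) = 1; s(4) = 7; s(5) = 13; s(6) = 19; s(7) = 4; s(8) = 10; s(9) = 16.
Since s(9) = s(2) = 16, the sequence is eventually periodic: after a pre-period of length 1 it cycles with period 7.

7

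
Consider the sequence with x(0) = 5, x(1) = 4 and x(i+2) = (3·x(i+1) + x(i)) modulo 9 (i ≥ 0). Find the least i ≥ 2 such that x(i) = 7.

x(0) = 5; x(1) = 4; x(2) = 8; x(3) = 1; x(4) = 2; x(5) = 7; x(6) = 5; x(7) = 4.
The sequence repeats with period 6.
The value 7 first appears (with i ≥ 2) at x(5).

5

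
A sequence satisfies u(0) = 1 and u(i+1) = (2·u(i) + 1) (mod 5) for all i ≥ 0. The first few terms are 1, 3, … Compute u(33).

3

Listing terms: u(0) = 1; u(1) = 3; u(2) = 2; u(3) = 0; u(4) = 1.
The sequence repeats with period 4.
(33 - 0) mod 4 = 1, so u(33) = u(1) = 3.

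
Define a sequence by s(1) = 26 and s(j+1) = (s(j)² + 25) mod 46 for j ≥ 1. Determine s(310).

43

Listing terms: s(1) = 26; s(2) = 11; s(3) = 8; s(4) = 43; s(5) = 34; s(6) = 31; s(7) = 20; s(8) = 11.
Since s(8) = s(2) = 11, the sequence is eventually periodic: after a pre-period of length 1 it cycles with period 6.
For j ≥ 2, s(j) depends only on (j - 2) mod 6. (310 - 2) mod 6 = 2, so s(310) = s(4) = 43.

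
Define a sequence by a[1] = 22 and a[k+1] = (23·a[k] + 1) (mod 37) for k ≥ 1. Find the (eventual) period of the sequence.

Computing terms: a[1] = 22, a[2] = 26, a[3] = 7, a[4] = 14, a[5] = 27, a[6] = 30, a[7] = 25, a[8] = 21, a[9] = 3, a[10] = 33, a[11] = 20, a[12] = 17, a[13] = 22.
The sequence repeats with period 12.

12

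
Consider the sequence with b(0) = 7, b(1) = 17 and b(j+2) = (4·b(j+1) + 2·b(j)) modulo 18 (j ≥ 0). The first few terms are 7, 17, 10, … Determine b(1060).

10

Listing terms: b(0) = 7, b(1) = 17, b(2) = 10, b(3) = 2, b(4) = 10, b(5) = 8, b(6) = 16, b(7) = 8, b(8) = 10, b(9) = 2.
Since (b(8), b(9)) = (b(2), b(3)) = (10, 2) (two consecutive terms determine the rest), the sequence is eventually periodic: after a pre-period of length 2 it cycles with period 6.
For j ≥ 2, b(j) depends only on (j - 2) mod 6. (1060 - 2) mod 6 = 2, so b(1060) = b(4) = 10.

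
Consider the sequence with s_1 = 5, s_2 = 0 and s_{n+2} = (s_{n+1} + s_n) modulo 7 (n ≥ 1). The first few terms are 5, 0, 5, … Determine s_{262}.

1

Computing terms: s_1 = 5,  s_2 = 0,  s_3 = 5,  s_4 = 5,  s_5 = 3,  s_6 = 1,  s_7 = 4,  s_8 = 5,  s_9 = 2,  s_{10} = 0,  s_{11} = 2,  s_{12} = 2,  s_{13} = 4,  s_{14} = 6,  s_{15} = 3,  s_{16} = 2,  s_{17} = 5,  s_{18} = 0.
The sequence repeats with period 16.
(262 - 1) mod 16 = 5, so s_{262} = s_6 = 1.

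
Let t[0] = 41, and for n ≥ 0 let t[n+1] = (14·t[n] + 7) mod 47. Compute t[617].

We have t[0] = 41, t[1] = 17, t[2] = 10, t[3] = 6, t[4] = 44, t[5] = 12, t[6] = 34, t[7] = 13, t[8] = 1, t[9] = 21, t[10] = 19, t[11] = 38, t[12] = 22, t[13] = 33, t[14] = 46, t[15] = 40, t[16] = 3, t[17] = 2, t[18] = 35, t[19] = 27, t[20] = 9, t[21] = 39, t[22] = 36, t[23] = 41.
Since t[23] = t[0] = 41, the sequence is periodic with period 23.
So t[617] = t[0 + ((617-0) mod 23)] = t[19] = 27.

27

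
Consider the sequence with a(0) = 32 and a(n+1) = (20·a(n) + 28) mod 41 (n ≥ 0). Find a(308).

We have a(0) = 32,  a(1) = 12,  a(2) = 22,  a(3) = 17,  a(4) = 40,  a(5) = 8,  a(6) = 24,  a(7) = 16,  a(8) = 20,  a(9) = 18,  a(10) = 19,  a(11) = 39,  a(12) = 29,  a(13) = 34,  a(14) = 11,  a(15) = 2,  a(16) = 27,  a(17) = 35,  a(18) = 31,  a(19) = 33,  a(20) = 32.
The sequence repeats with period 20.
So a(308) = a(0 + ((308-0) mod 20)) = a(8) = 20.

20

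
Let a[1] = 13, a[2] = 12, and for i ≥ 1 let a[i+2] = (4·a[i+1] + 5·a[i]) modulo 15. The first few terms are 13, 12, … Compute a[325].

Computing terms: a[1] = 13; a[2] = 12; a[3] = 8; a[4] = 2; a[5] = 3; a[6] = 7; a[7] = 13; a[8] = 12.
The sequence repeats with period 6.
So a[325] = a[1 + ((325-1) mod 6)] = a[1] = 13.

13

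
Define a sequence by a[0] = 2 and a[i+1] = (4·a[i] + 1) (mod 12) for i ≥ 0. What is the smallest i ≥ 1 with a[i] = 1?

Computing terms: a[0] = 2,  a[1] = 9,  a[2] = 1,  a[3] = 5,  a[4] = 9.
Since a[4] = a[1] = 9, the sequence is eventually periodic: after a pre-period of length 1 it cycles with period 3.
The value 1 first appears (with i ≥ 1) at a[2].

2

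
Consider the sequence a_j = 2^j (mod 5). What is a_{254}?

Computing terms: a_0 = 1, a_1 = 2, a_2 = 4, a_3 = 3, a_4 = 1.
Since a_4 = a_0 = 1, the sequence is periodic with period 4.
(254 - 0) mod 4 = 2, so a_{254} = a_2 = 4.

4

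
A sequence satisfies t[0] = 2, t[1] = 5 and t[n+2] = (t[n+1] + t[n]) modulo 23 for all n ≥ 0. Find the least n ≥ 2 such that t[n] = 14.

16

Computing terms: t[0] = 2; t[1] = 5; t[2] = 7; t[3] = 12; t[4] = 19; t[5] = 8; t[6] = 4; t[7] = 12; t[8] = 16; t[9] = 5; t[10] = 21; t[11] = 3; t[12] = 1; t[13] = 4; t[14] = 5; t[15] = 9; t[16] = 14; t[17] = 0; t[18] = 14; t[19] = 14; t[20] = 5; t[21] = 19; t[22] = 1; t[23] = 20; t[24] = 21; t[25] = 18; t[26] = 16; t[27] = 11; t[28] = 4; t[29] = 15; t[30] = 19; t[31] = 11; t[32] = 7; t[33] = 18; t[34] = 2; t[35] = 20; t[36] = 22; t[37] = 19; t[38] = 18; t[39] = 14; t[40] = 9; t[41] = 0; t[42] = 9; t[43] = 9; t[44] = 18; t[45] = 4; t[46] = 22; t[47] = 3; t[48] = 2; t[49] = 5.
Since (t[48], t[49]) = (t[0], t[1]) = (2, 5) (two consecutive terms determine the rest), the sequence is periodic with period 48.
The value 14 first appears (with n ≥ 2) at t[16].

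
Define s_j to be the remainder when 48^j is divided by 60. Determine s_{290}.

24

Listing terms: s_0 = 1, s_1 = 48, s_2 = 24, s_3 = 12, s_4 = 36, s_5 = 48.
Since s_5 = s_1 = 48, the sequence is eventually periodic: after a pre-period of length 1 it cycles with period 4.
For j ≥ 1, s_j depends only on (j - 1) mod 4. (290 - 1) mod 4 = 1, so s_{290} = s_2 = 24.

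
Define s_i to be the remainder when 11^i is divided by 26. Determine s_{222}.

25

s_1 = 11, s_2 = 17, s_3 = 5, s_4 = 3, s_5 = 7, s_6 = 25, s_7 = 15, s_8 = 9, s_9 = 21, s_{10} = 23, s_{11} = 19, s_{12} = 1, s_{13} = 11.
Since s_{13} = s_1 = 11, the sequence is periodic with period 12.
So s_{222} = s_{1 + ((222-1) mod 12)} = s_6 = 25.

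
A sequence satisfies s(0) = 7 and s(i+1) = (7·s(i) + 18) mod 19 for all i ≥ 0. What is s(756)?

7

Computing terms: s(0) = 7, s(1) = 10, s(2) = 12, s(3) = 7.
Since s(3) = s(0) = 7, the sequence is periodic with period 3.
(756 - 0) mod 3 = 0, so s(756) = s(0) = 7.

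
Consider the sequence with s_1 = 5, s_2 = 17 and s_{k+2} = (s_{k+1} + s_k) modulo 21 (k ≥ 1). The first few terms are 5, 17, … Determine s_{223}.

14

We have s_1 = 5, s_2 = 17, s_3 = 1, s_4 = 18, s_5 = 19, s_6 = 16, s_7 = 14, s_8 = 9, s_9 = 2, s_{10} = 11, s_{11} = 13, s_{12} = 3, s_{13} = 16, s_{14} = 19, s_{15} = 14, s_{16} = 12, s_{17} = 5, s_{18} = 17.
The sequence repeats with period 16.
So s_{223} = s_{1 + ((223-1) mod 16)} = s_{15} = 14.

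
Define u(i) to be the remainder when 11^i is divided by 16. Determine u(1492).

Computing terms: u(0) = 1,  u(1) = 11,  u(2) = 9,  u(3) = 3,  u(4) = 1.
Since u(4) = u(0) = 1, the sequence is periodic with period 4.
So u(1492) = u(0 + ((1492-0) mod 4)) = u(0) = 1.

1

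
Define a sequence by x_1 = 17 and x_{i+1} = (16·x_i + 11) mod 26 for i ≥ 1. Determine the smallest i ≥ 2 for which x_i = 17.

4

x_1 = 17; x_2 = 23; x_3 = 15; x_4 = 17.
Since x_4 = x_1 = 17, the sequence is periodic with period 3.
The value 17 next appears (with i ≥ 2) at x_4.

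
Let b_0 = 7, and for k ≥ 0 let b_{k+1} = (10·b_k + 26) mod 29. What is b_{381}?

We have b_0 = 7,  b_1 = 9,  b_2 = 0,  b_3 = 26,  b_4 = 25,  b_5 = 15,  b_6 = 2,  b_7 = 17,  b_8 = 22,  b_9 = 14,  b_{10} = 21,  b_{11} = 4,  b_{12} = 8,  b_{13} = 19,  b_{14} = 13,  b_{15} = 11,  b_{16} = 20,  b_{17} = 23,  b_{18} = 24,  b_{19} = 5,  b_{20} = 18,  b_{21} = 3,  b_{22} = 27,  b_{23} = 6,  b_{24} = 28,  b_{25} = 16,  b_{26} = 12,  b_{27} = 1,  b_{28} = 7.
Since b_{28} = b_0 = 7, the sequence is periodic with period 28.
So b_{381} = b_{0 + ((381-0) mod 28)} = b_{17} = 23.

23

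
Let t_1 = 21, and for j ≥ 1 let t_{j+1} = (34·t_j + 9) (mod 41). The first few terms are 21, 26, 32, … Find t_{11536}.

t_1 = 21,  t_2 = 26,  t_3 = 32,  t_4 = 31,  t_5 = 38,  t_6 = 30,  t_7 = 4,  t_8 = 22,  t_9 = 19,  t_{10} = 40,  t_{11} = 16,  t_{12} = 20,  t_{13} = 33,  t_{14} = 24,  t_{15} = 5,  t_{16} = 15,  t_{17} = 27,  t_{18} = 25,  t_{19} = 39,  t_{20} = 23,  t_{21} = 12,  t_{22} = 7,  t_{23} = 1,  t_{24} = 2,  t_{25} = 36,  t_{26} = 3,  t_{27} = 29,  t_{28} = 11,  t_{29} = 14,  t_{30} = 34,  t_{31} = 17,  t_{32} = 13,  t_{33} = 0,  t_{34} = 9,  t_{35} = 28,  t_{36} = 18,  t_{37} = 6,  t_{38} = 8,  t_{39} = 35,  t_{40} = 10,  t_{41} = 21.
The sequence repeats with period 40.
So t_{11536} = t_{1 + ((11536-1) mod 40)} = t_{16} = 15.

15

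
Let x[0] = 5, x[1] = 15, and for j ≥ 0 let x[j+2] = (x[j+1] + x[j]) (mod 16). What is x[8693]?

10

x[0] = 5; x[1] = 15; x[2] = 4; x[3] = 3; x[4] = 7; x[5] = 10; x[6] = 1; x[7] = 11; x[8] = 12; x[9] = 7; x[10] = 3; x[11] = 10; x[12] = 13; x[13] = 7; x[14] = 4; x[15] = 11; x[16] = 15; x[17] = 10; x[18] = 9; x[19] = 3; x[20] = 12; x[21] = 15; x[22] = 11; x[23] = 10; x[24] = 5; x[25] = 15.
Since (x[24], x[25]) = (x[0], x[1]) = (5, 15) (two consecutive terms determine the rest), the sequence is periodic with period 24.
(8693 - 0) mod 24 = 5, so x[8693] = x[5] = 10.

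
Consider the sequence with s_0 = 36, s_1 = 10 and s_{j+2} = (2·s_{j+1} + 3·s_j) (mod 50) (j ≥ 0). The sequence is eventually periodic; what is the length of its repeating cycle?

20

Computing terms: s_0 = 36, s_1 = 10, s_2 = 28, s_3 = 36, s_4 = 6, s_5 = 20, s_6 = 8, s_7 = 26, s_8 = 26, s_9 = 30, s_{10} = 38, s_{11} = 16, s_{12} = 46, s_{13} = 40, s_{14} = 18, s_{15} = 6, s_{16} = 16, s_{17} = 0, s_{18} = 48, s_{19} = 46, s_{20} = 36, s_{21} = 10.
The sequence repeats with period 20.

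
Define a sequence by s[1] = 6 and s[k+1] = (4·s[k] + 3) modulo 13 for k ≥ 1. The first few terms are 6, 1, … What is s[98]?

1

Computing terms: s[1] = 6; s[2] = 1; s[3] = 7; s[4] = 5; s[5] = 10; s[6] = 4; s[7] = 6.
The sequence repeats with period 6.
(98 - 1) mod 6 = 1, so s[98] = s[2] = 1.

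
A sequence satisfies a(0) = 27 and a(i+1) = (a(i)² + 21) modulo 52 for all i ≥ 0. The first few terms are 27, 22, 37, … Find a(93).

Computing terms: a(0) = 27,  a(1) = 22,  a(2) = 37,  a(3) = 38,  a(4) = 9,  a(5) = 50,  a(6) = 25,  a(7) = 22.
Since a(7) = a(1) = 22, the sequence is eventually periodic: after a pre-period of length 1 it cycles with period 6.
For i ≥ 1, a(i) depends only on (i - 1) mod 6. (93 - 1) mod 6 = 2, so a(93) = a(3) = 38.

38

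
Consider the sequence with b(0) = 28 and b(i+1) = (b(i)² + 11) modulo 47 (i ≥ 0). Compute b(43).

35

We have b(0) = 28, b(1) = 43, b(2) = 27, b(3) = 35, b(4) = 14, b(5) = 19, b(6) = 43.
Since b(6) = b(1) = 43, the sequence is eventually periodic: after a pre-period of length 1 it cycles with period 5.
For i ≥ 1, b(i) depends only on (i - 1) mod 5. (43 - 1) mod 5 = 2, so b(43) = b(3) = 35.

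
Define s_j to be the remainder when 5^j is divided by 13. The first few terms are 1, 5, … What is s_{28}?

1

Computing terms: s_0 = 1; s_1 = 5; s_2 = 12; s_3 = 8; s_4 = 1.
The sequence repeats with period 4.
So s_{28} = s_{0 + ((28-0) mod 4)} = s_0 = 1.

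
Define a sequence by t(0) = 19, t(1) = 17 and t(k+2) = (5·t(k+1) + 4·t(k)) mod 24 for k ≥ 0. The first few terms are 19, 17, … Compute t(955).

Listing terms: t(0) = 19, t(1) = 17, t(2) = 17, t(3) = 9, t(4) = 17, t(5) = 1, t(6) = 1, t(7) = 9, t(8) = 1, t(9) = 17, t(10) = 17.
Since (t(9), t(10)) = (t(1), t(2)) = (17, 17) (two consecutive terms determine the rest), the sequence is eventually periodic: after a pre-period of length 1 it cycles with period 8.
For k ≥ 1, t(k) depends only on (k - 1) mod 8. (955 - 1) mod 8 = 2, so t(955) = t(3) = 9.

9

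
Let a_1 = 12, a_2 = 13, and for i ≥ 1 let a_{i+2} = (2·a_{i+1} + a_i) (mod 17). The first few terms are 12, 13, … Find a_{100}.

4

a_1 = 12,  a_2 = 13,  a_3 = 4,  a_4 = 4,  a_5 = 12,  a_6 = 11,  a_7 = 0,  a_8 = 11,  a_9 = 5,  a_{10} = 4,  a_{11} = 13,  a_{12} = 13,  a_{13} = 5,  a_{14} = 6,  a_{15} = 0,  a_{16} = 6,  a_{17} = 12,  a_{18} = 13.
Since (a_{17}, a_{18}) = (a_1, a_2) = (12, 13) (two consecutive terms determine the rest), the sequence is periodic with period 16.
So a_{100} = a_{1 + ((100-1) mod 16)} = a_4 = 4.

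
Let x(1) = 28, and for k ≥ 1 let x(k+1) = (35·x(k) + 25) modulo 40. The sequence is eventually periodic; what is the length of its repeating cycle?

4

x(1) = 28; x(2) = 5; x(3) = 0; x(4) = 25; x(5) = 20; x(6) = 5.
Since x(6) = x(2) = 5, the sequence is eventually periodic: after a pre-period of length 1 it cycles with period 4.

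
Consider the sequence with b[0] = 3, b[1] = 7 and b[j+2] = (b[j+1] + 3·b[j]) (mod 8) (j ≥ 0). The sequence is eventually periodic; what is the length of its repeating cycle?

We have b[0] = 3; b[1] = 7; b[2] = 0; b[3] = 5; b[4] = 5; b[5] = 4; b[6] = 3; b[7] = 7.
The sequence repeats with period 6.

6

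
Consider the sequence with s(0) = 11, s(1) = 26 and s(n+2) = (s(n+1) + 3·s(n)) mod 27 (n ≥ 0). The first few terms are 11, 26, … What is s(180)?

11

We have s(0) = 11,  s(1) = 26,  s(2) = 5,  s(3) = 2,  s(4) = 17,  s(5) = 23,  s(6) = 20,  s(7) = 8,  s(8) = 14,  s(9) = 11,  s(10) = 26.
The sequence repeats with period 9.
So s(180) = s(0 + ((180-0) mod 9)) = s(0) = 11.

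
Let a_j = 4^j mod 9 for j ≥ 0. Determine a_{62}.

7

We have a_0 = 1; a_1 = 4; a_2 = 7; a_3 = 1.
The sequence repeats with period 3.
(62 - 0) mod 3 = 2, so a_{62} = a_2 = 7.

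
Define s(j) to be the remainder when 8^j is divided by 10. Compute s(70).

4

Listing terms: s(1) = 8; s(2) = 4; s(3) = 2; s(4) = 6; s(5) = 8.
The sequence repeats with period 4.
(70 - 1) mod 4 = 1, so s(70) = s(2) = 4.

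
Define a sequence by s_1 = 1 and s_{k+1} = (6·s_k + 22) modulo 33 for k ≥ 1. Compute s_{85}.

Computing terms: s_1 = 1, s_2 = 28, s_3 = 25, s_4 = 7, s_5 = 31, s_6 = 10, s_7 = 16, s_8 = 19, s_9 = 4, s_{10} = 13, s_{11} = 1.
Since s_{11} = s_1 = 1, the sequence is periodic with period 10.
(85 - 1) mod 10 = 4, so s_{85} = s_5 = 31.

31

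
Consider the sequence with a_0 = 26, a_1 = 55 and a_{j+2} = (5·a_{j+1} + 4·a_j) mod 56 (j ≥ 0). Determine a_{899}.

11

Listing terms: a_0 = 26,  a_1 = 55,  a_2 = 43,  a_3 = 43,  a_4 = 51,  a_5 = 35,  a_6 = 43,  a_7 = 19,  a_8 = 43,  a_9 = 11,  a_{10} = 3,  a_{11} = 3,  a_{12} = 27,  a_{13} = 35,  a_{14} = 3,  a_{15} = 43,  a_{16} = 3,  a_{17} = 19,  a_{18} = 51,  a_{19} = 51,  a_{20} = 11,  a_{21} = 35,  a_{22} = 51,  a_{23} = 3,  a_{24} = 51,  a_{25} = 43,  a_{26} = 27,  a_{27} = 27,  a_{28} = 19,  a_{29} = 35,  a_{30} = 27,  a_{31} = 51,  a_{32} = 27,  a_{33} = 3,  a_{34} = 11,  a_{35} = 11,  a_{36} = 43,  a_{37} = 35,  a_{38} = 11,  a_{39} = 27,  a_{40} = 11,  a_{41} = 51,  a_{42} = 19,  a_{43} = 19,  a_{44} = 3,  a_{45} = 35,  a_{46} = 19,  a_{47} = 11,  a_{48} = 19,  a_{49} = 27,  a_{50} = 43,  a_{51} = 43.
Since (a_{50}, a_{51}) = (a_2, a_3) = (43, 43) (two consecutive terms determine the rest), the sequence is eventually periodic: after a pre-period of length 2 it cycles with period 48.
For j ≥ 2, a_j depends only on (j - 2) mod 48. (899 - 2) mod 48 = 33, so a_{899} = a_{35} = 11.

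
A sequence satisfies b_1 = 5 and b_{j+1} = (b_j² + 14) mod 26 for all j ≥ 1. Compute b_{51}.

b_1 = 5, b_2 = 13, b_3 = 1, b_4 = 15, b_5 = 5.
The sequence repeats with period 4.
(51 - 1) mod 4 = 2, so b_{51} = b_3 = 1.

1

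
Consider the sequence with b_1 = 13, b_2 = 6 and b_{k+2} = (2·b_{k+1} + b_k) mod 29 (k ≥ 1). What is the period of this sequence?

Listing terms: b_1 = 13,  b_2 = 6,  b_3 = 25,  b_4 = 27,  b_5 = 21,  b_6 = 11,  b_7 = 14,  b_8 = 10,  b_9 = 5,  b_{10} = 20,  b_{11} = 16,  b_{12} = 23,  b_{13} = 4,  b_{14} = 2,  b_{15} = 8,  b_{16} = 18,  b_{17} = 15,  b_{18} = 19,  b_{19} = 24,  b_{20} = 9,  b_{21} = 13,  b_{22} = 6.
The sequence repeats with period 20.

20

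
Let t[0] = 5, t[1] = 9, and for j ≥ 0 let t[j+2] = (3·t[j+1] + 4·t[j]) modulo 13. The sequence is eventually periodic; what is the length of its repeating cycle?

6

Computing terms: t[0] = 5,  t[1] = 9,  t[2] = 8,  t[3] = 8,  t[4] = 4,  t[5] = 5,  t[6] = 5,  t[7] = 9.
Since (t[6], t[7]) = (t[0], t[1]) = (5, 9) (two consecutive terms determine the rest), the sequence is periodic with period 6.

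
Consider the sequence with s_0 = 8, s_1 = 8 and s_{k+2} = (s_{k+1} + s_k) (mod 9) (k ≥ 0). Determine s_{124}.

4

Listing terms: s_0 = 8; s_1 = 8; s_2 = 7; s_3 = 6; s_4 = 4; s_5 = 1; s_6 = 5; s_7 = 6; s_8 = 2; s_9 = 8; s_{10} = 1; s_{11} = 0; s_{12} = 1; s_{13} = 1; s_{14} = 2; s_{15} = 3; s_{16} = 5; s_{17} = 8; s_{18} = 4; s_{19} = 3; s_{20} = 7; s_{21} = 1; s_{22} = 8; s_{23} = 0; s_{24} = 8; s_{25} = 8.
The sequence repeats with period 24.
So s_{124} = s_{0 + ((124-0) mod 24)} = s_4 = 4.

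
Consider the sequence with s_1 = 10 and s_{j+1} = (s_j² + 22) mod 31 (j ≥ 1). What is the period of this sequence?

8

We have s_1 = 10, s_2 = 29, s_3 = 26, s_4 = 16, s_5 = 30, s_6 = 23, s_7 = 24, s_8 = 9, s_9 = 10.
Since s_9 = s_1 = 10, the sequence is periodic with period 8.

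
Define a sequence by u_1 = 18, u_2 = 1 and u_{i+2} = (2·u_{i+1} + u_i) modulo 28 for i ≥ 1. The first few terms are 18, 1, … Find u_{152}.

1

Listing terms: u_1 = 18, u_2 = 1, u_3 = 20, u_4 = 13, u_5 = 18, u_6 = 21, u_7 = 4, u_8 = 1, u_9 = 6, u_{10} = 13, u_{11} = 4, u_{12} = 21, u_{13} = 18, u_{14} = 1.
Since (u_{13}, u_{14}) = (u_1, u_2) = (18, 1) (two consecutive terms determine the rest), the sequence is periodic with period 12.
(152 - 1) mod 12 = 7, so u_{152} = u_8 = 1.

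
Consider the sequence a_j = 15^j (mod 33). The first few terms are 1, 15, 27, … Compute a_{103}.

Listing terms: a_0 = 1, a_1 = 15, a_2 = 27, a_3 = 9, a_4 = 3, a_5 = 12, a_6 = 15.
Since a_6 = a_1 = 15, the sequence is eventually periodic: after a pre-period of length 1 it cycles with period 5.
For j ≥ 1, a_j depends only on (j - 1) mod 5. (103 - 1) mod 5 = 2, so a_{103} = a_3 = 9.

9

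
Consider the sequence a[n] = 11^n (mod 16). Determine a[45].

We have a[1] = 11,  a[2] = 9,  a[3] = 3,  a[4] = 1,  a[5] = 11.
Since a[5] = a[1] = 11, the sequence is periodic with period 4.
(45 - 1) mod 4 = 0, so a[45] = a[1] = 11.

11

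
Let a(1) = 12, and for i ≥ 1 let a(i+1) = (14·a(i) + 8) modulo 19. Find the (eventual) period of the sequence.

We have a(1) = 12, a(2) = 5, a(3) = 2, a(4) = 17, a(5) = 18, a(6) = 13, a(7) = 0, a(8) = 8, a(9) = 6, a(10) = 16, a(11) = 4, a(12) = 7, a(13) = 11, a(14) = 10, a(15) = 15, a(16) = 9, a(17) = 1, a(18) = 3, a(19) = 12.
Since a(19) = a(1) = 12, the sequence is periodic with period 18.

18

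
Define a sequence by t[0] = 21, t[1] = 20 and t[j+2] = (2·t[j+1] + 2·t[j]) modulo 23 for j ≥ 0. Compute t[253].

Listing terms: t[0] = 21,  t[1] = 20,  t[2] = 13,  t[3] = 20,  t[4] = 20,  t[5] = 11,  t[6] = 16,  t[7] = 8,  t[8] = 2,  t[9] = 20,  t[10] = 21,  t[11] = 13,  t[12] = 22,  t[13] = 1,  t[14] = 0,  t[15] = 2,  t[16] = 4,  t[17] = 12,  t[18] = 9,  t[19] = 19,  t[20] = 10,  t[21] = 12,  t[22] = 21,  t[23] = 20.
The sequence repeats with period 22.
So t[253] = t[0 + ((253-0) mod 22)] = t[11] = 13.

13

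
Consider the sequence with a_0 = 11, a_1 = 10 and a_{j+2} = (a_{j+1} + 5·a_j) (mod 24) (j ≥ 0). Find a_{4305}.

7

We have a_0 = 11,  a_1 = 10,  a_2 = 17,  a_3 = 19,  a_4 = 8,  a_5 = 7,  a_6 = 23,  a_7 = 10,  a_8 = 5,  a_9 = 7,  a_{10} = 8,  a_{11} = 19,  a_{12} = 11,  a_{13} = 10.
The sequence repeats with period 12.
(4305 - 0) mod 12 = 9, so a_{4305} = a_9 = 7.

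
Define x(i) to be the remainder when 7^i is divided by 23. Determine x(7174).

3

x(1) = 7, x(2) = 3, x(3) = 21, x(4) = 9, x(5) = 17, x(6) = 4, x(7) = 5, x(8) = 12, x(9) = 15, x(10) = 13, x(11) = 22, x(12) = 16, x(13) = 20, x(14) = 2, x(15) = 14, x(16) = 6, x(17) = 19, x(18) = 18, x(19) = 11, x(20) = 8, x(21) = 10, x(22) = 1, x(23) = 7.
The sequence repeats with period 22.
So x(7174) = x(1 + ((7174-1) mod 22)) = x(2) = 3.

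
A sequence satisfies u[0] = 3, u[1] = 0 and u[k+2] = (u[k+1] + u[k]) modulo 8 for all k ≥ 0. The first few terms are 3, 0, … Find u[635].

u[0] = 3,  u[1] = 0,  u[2] = 3,  u[3] = 3,  u[4] = 6,  u[5] = 1,  u[6] = 7,  u[7] = 0,  u[8] = 7,  u[9] = 7,  u[10] = 6,  u[11] = 5,  u[12] = 3,  u[13] = 0.
The sequence repeats with period 12.
So u[635] = u[0 + ((635-0) mod 12)] = u[11] = 5.

5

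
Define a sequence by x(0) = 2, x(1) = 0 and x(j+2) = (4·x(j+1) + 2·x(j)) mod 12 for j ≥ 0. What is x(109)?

x(0) = 2,  x(1) = 0,  x(2) = 4,  x(3) = 4,  x(4) = 0,  x(5) = 8,  x(6) = 8,  x(7) = 0,  x(8) = 4.
Since (x(7), x(8)) = (x(1), x(2)) = (0, 4) (two consecutive terms determine the rest), the sequence is eventually periodic: after a pre-period of length 1 it cycles with period 6.
For j ≥ 1, x(j) depends only on (j - 1) mod 6. (109 - 1) mod 6 = 0, so x(109) = x(1) = 0.

0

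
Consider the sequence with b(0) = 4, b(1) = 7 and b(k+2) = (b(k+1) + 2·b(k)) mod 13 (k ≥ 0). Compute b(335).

Computing terms: b(0) = 4; b(1) = 7; b(2) = 2; b(3) = 3; b(4) = 7; b(5) = 0; b(6) = 1; b(7) = 1; b(8) = 3; b(9) = 5; b(10) = 11; b(11) = 8; b(12) = 4; b(13) = 7.
The sequence repeats with period 12.
So b(335) = b(0 + ((335-0) mod 12)) = b(11) = 8.

8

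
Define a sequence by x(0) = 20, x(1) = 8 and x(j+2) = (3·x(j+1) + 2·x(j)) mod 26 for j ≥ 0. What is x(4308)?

Computing terms: x(0) = 20,  x(1) = 8,  x(2) = 12,  x(3) = 0,  x(4) = 24,  x(5) = 20,  x(6) = 4,  x(7) = 0,  x(8) = 8,  x(9) = 24,  x(10) = 10,  x(11) = 0,  x(12) = 20,  x(13) = 8.
The sequence repeats with period 12.
So x(4308) = x(0 + ((4308-0) mod 12)) = x(0) = 20.

20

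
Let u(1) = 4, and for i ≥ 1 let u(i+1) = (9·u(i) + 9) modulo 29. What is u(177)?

18

Computing terms: u(1) = 4; u(2) = 16; u(3) = 8; u(4) = 23; u(5) = 13; u(6) = 10; u(7) = 12; u(8) = 1; u(9) = 18; u(10) = 26; u(11) = 11; u(12) = 21; u(13) = 24; u(14) = 22; u(15) = 4.
Since u(15) = u(1) = 4, the sequence is periodic with period 14.
(177 - 1) mod 14 = 8, so u(177) = u(9) = 18.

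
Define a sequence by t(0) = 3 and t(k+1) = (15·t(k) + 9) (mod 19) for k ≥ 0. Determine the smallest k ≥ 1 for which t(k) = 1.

3

Computing terms: t(0) = 3, t(1) = 16, t(2) = 2, t(3) = 1, t(4) = 5, t(5) = 8, t(6) = 15, t(7) = 6, t(8) = 4, t(9) = 12, t(10) = 18, t(11) = 13, t(12) = 14, t(13) = 10, t(14) = 7, t(15) = 0, t(16) = 9, t(17) = 11, t(18) = 3.
The sequence repeats with period 18.
The value 1 first appears (with k ≥ 1) at t(3).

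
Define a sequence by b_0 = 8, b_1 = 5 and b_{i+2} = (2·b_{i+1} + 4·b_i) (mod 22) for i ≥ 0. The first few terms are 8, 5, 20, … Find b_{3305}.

We have b_0 = 8; b_1 = 5; b_2 = 20; b_3 = 16; b_4 = 2; b_5 = 2; b_6 = 12; b_7 = 10; b_8 = 2; b_9 = 0; b_{10} = 8; b_{11} = 16; b_{12} = 20; b_{13} = 16.
Since (b_{12}, b_{13}) = (b_2, b_3) = (20, 16) (two consecutive terms determine the rest), the sequence is eventually periodic: after a pre-period of length 2 it cycles with period 10.
For i ≥ 2, b_i depends only on (i - 2) mod 10. (3305 - 2) mod 10 = 3, so b_{3305} = b_5 = 2.

2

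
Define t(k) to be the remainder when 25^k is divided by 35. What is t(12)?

15

Computing terms: t(0) = 1; t(1) = 25; t(2) = 30; t(3) = 15; t(4) = 25.
Since t(4) = t(1) = 25, the sequence is eventually periodic: after a pre-period of length 1 it cycles with period 3.
For k ≥ 1, t(k) depends only on (k - 1) mod 3. (12 - 1) mod 3 = 2, so t(12) = t(3) = 15.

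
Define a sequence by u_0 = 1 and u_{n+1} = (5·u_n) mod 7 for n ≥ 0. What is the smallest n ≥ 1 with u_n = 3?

5

Computing terms: u_0 = 1, u_1 = 5, u_2 = 4, u_3 = 6, u_4 = 2, u_5 = 3, u_6 = 1.
The sequence repeats with period 6.
The value 3 first appears (with n ≥ 1) at u_5.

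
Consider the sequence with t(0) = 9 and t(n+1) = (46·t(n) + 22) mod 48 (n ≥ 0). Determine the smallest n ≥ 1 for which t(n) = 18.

6

We have t(0) = 9, t(1) = 4, t(2) = 14, t(3) = 42, t(4) = 34, t(5) = 2, t(6) = 18, t(7) = 34.
Since t(7) = t(4) = 34, the sequence is eventually periodic: after a pre-period of length 4 it cycles with period 3.
The value 18 first appears (with n ≥ 1) at t(6).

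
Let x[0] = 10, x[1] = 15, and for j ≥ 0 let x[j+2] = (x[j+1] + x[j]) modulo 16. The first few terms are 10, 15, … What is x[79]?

Listing terms: x[0] = 10; x[1] = 15; x[2] = 9; x[3] = 8; x[4] = 1; x[5] = 9; x[6] = 10; x[7] = 3; x[8] = 13; x[9] = 0; x[10] = 13; x[11] = 13; x[12] = 10; x[13] = 7; x[14] = 1; x[15] = 8; x[16] = 9; x[17] = 1; x[18] = 10; x[19] = 11; x[20] = 5; x[21] = 0; x[22] = 5; x[23] = 5; x[24] = 10; x[25] = 15.
The sequence repeats with period 24.
So x[79] = x[0 + ((79-0) mod 24)] = x[7] = 3.

3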